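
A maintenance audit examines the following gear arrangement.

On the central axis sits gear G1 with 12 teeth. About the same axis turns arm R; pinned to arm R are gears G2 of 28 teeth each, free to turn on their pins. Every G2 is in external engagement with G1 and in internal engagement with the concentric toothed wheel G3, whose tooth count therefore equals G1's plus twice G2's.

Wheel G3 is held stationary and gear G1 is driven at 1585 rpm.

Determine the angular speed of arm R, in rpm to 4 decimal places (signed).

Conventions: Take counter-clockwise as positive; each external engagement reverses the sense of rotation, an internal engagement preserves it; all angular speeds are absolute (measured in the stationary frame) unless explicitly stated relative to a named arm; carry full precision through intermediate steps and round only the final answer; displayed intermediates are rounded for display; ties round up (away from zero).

+237.7500 rpm

class = planetary set [G3 = 12+2·28 = 68; Willis about the carrier]
normalise by the input: solve with ω_sun = 1, then scale by 1585 rpm
ring teeth: 12 + 2·28 = 68
12(ω_sun−ω_arm) = −68(ω_ring−ω_arm),  ω_ring = 0, ω_sun = 1
12(1−ω_arm) = −68(0−ω_arm)  ⇒  80·ω_arm = 12  ⇒  ω_arm = 3/20
scale: ω_arm = 3/20 × 1585 rpm = +237.7500 rpm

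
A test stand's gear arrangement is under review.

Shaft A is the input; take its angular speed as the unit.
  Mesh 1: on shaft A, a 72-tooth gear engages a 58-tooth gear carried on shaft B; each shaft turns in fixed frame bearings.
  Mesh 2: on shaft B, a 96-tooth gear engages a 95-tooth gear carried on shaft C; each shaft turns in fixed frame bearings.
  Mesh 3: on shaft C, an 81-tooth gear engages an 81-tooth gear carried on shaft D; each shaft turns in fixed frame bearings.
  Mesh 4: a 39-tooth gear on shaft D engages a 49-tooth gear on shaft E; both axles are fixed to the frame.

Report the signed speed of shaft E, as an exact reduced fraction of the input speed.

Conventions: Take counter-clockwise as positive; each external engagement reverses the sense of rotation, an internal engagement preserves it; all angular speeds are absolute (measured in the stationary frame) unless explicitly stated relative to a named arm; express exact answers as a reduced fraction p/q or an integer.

4-mesh fixed-axis compound train (all bearings frame-fixed)
mesh 1 [72T→58T]: |ω|/ω_in = 1×72/58 = 36/29, sense flips to −
mesh 2 [96T→95T]: |ω|/ω_in = (36/29)×96/95 = 3456/2755, sense flips to +
mesh 3 [81T→81T]: |ω|/ω_in = (3456/2755)×81/81 = 3456/2755, sense flips to −
mesh 4 [39T→49T]: |ω|/ω_in = (3456/2755)×39/49 = 134784/134995, sense flips to +
signed output speed (× input speed) = 134784/134995

134784/134995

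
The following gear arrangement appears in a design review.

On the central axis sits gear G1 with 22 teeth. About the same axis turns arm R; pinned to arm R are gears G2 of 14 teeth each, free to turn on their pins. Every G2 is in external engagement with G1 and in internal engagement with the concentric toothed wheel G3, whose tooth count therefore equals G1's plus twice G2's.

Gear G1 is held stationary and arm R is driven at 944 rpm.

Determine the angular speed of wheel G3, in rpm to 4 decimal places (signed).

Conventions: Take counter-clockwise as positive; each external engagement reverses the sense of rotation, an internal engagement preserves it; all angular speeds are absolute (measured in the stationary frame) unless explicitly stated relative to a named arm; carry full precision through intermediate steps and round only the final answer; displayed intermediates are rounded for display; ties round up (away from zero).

+1359.3600 rpm

planetary set (22T centre, 14T on arm, 50T internal) — Willis relation
normalise by the input: solve with ω_arm = 1, then scale by 944 rpm
ring teeth: 22 + 2·14 = 50
22(ω_sun−ω_arm) = −50(ω_ring−ω_arm),  ω_sun = 0, ω_arm = 1
ω_ring = 1 − (22/50)(0−1) = 36/25
scale: ω_ring = 36/25 × 944 rpm = +1359.3600 rpm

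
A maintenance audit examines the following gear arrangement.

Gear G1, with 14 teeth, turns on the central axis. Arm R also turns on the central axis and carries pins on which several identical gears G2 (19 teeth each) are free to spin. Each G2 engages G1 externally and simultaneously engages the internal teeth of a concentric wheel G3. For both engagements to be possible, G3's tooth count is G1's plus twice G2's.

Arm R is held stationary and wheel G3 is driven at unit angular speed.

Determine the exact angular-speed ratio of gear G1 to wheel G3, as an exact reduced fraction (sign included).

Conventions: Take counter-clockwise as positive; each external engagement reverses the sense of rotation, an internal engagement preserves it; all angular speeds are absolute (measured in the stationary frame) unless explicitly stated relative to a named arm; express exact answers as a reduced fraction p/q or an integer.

planetary set (14T centre, 19T on arm, 52T internal) — Willis relation
ring teeth: 14 + 2·19 = 52
14(ω_sun−ω_arm) = −52(ω_ring−ω_arm),  ω_arm = 0, ω_ring = 1
ω_sun = 0 − (52/14)(1−0) = -26/7
ω_out/ω_in = -26/7

-26/7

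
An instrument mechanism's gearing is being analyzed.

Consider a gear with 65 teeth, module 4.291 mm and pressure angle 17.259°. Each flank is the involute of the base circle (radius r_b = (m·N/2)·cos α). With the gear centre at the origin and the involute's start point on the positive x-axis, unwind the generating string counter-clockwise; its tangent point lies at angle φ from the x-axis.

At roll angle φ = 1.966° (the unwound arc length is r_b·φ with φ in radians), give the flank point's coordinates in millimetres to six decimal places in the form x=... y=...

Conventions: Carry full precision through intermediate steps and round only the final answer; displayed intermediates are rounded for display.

x=133.256575 y=0.001793

class = single-mesh tooth geometry [base-circle involute, m = 4.291, 65T]
pitch radius r_p = m·N/2 = 4.291·65/2 = 139.457500
base radius r_b = r_p·cos α = 139.457500·cos 17.259° = 133.178196
roll angle φ = 1.966° = 0.03431317 rad
x = r_b·(cos φ + φ·sin φ) = 133.256575
y = r_b·(sin φ − φ·cos φ) = 0.001793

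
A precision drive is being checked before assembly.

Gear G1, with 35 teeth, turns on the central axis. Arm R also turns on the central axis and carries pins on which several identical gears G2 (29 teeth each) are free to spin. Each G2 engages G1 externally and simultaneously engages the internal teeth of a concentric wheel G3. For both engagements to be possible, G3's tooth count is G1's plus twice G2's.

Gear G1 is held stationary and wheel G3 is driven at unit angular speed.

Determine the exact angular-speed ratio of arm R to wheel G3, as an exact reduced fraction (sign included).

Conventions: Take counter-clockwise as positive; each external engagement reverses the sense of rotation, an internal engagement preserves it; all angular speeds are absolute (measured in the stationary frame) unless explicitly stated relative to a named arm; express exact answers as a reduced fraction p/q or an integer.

recognized (axles ride arm R): planetary set, 35/29/93 teeth
ring teeth: 35 + 2·29 = 93
35(ω_sun−ω_arm) = −93(ω_ring−ω_arm),  ω_sun = 0, ω_ring = 1
35(0−ω_arm) = −93(1−ω_arm)  ⇒  128·ω_arm = 93  ⇒  ω_arm = 93/128
ω_out/ω_in = 93/128

93/128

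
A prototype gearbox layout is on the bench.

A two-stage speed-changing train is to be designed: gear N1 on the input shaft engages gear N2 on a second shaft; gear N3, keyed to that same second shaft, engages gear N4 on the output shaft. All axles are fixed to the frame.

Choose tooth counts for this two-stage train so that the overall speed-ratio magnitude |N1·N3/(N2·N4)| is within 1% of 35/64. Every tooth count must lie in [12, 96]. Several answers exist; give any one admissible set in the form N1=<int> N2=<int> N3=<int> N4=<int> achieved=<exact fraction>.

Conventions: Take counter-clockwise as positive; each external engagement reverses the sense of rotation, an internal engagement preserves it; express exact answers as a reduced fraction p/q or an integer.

class = fixed-axis compound train [2-stage, 35/64 wanted]
target = 35/64 in lowest terms: an exact hit needs N1·N3 = k·35 and N2·N4 = k·64 for one integer k, every count in [12, 96]; additionally prefer no 1:1 stage (N1 ≠ N2, N3 ≠ N4)
k = 1…5: no 1:1-free in-range split of k·35 and k·64 into factor pairs; take k = 6
k = 6: N1·N3 = 210 = 14·15, N2·N4 = 384 = 12·32
achieved = 14·15/(12·32) = 35/64; |achieved − target| = 0 ≤ 7/1280 ✓

N1=14 N2=12 N3=15 N4=32 achieved=35/64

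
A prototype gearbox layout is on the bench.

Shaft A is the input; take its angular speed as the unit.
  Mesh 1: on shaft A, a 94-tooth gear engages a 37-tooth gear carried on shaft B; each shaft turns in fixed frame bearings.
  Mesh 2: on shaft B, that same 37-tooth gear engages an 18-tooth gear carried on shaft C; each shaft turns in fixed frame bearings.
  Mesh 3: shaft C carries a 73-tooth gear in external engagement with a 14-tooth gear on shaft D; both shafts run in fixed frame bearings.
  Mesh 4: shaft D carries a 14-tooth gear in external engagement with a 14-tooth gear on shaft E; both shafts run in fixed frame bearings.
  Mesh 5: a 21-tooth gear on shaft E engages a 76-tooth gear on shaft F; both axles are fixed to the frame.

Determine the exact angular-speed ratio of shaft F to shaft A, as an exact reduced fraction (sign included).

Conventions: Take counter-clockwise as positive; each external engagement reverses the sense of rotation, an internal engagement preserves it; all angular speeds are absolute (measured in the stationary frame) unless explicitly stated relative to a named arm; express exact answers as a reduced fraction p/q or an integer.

-3431/456

class = fixed-axis compound train [5 meshes; 5 ratios multiply, 5 sense flips]
mesh 1 [94T→37T]: running ratio 94/37, sense −
mesh 2 [37T→18T]: running ratio 47/9, sense +
mesh 3 [73T→14T]: running ratio 3431/126, sense −
mesh 4 [14T→14T]: running ratio 3431/126, sense +
mesh 5 [21T→76T]: running ratio 3431/456, sense −
ω_out/ω_in = -3431/456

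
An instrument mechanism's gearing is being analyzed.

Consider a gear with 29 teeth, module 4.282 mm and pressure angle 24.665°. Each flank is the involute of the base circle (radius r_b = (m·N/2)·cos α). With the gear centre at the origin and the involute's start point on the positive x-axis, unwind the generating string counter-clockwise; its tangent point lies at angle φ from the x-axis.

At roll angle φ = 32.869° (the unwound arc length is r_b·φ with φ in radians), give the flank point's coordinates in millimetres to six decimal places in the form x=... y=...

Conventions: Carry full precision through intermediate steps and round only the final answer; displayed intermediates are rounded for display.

single-mesh involute tooth geometry (29T wheel at module 4.282)
pitch radius r_p = m·N/2 = 4.282·29/2 = 62.089000
base radius r_b = r_p·cos α = 62.089000·cos 24.665° = 56.424203
roll angle φ = 32.869° = 0.57367227 rad
x = r_b·(cos φ + φ·sin φ) = 64.958764
y = r_b·(sin φ − φ·cos φ) = 3.435384

x=64.958764 y=3.435384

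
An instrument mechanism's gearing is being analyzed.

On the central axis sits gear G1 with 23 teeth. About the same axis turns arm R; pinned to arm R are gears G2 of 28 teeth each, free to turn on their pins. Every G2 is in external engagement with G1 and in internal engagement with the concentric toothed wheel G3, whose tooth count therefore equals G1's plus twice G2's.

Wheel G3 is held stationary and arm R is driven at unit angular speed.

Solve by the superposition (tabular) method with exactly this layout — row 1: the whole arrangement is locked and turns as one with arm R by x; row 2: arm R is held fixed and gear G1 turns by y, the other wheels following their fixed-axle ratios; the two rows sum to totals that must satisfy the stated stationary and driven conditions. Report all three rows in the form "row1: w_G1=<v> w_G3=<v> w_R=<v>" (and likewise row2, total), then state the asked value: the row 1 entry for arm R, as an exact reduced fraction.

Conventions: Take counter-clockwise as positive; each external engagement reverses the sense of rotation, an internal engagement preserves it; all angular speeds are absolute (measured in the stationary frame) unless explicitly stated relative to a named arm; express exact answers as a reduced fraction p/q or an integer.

class = planetary set [G3 = 23+2·28 = 79; Willis about the carrier]
row 1 (train locked, turned with arm): all members turn x
superposition row 2 [arm held]: sun y, ring −(23/79)·y, arm 0
boundary: total ω_ring = x − (23/79)·y = 0 and total ω_arm = x = 1  ⇒  y = 79/23, x = 1
row 2 ring = −(23/79)·79/23 = -1
totals (row 1 + row 2): sun 1 + 79/23 = 102/23, ring 1 + (-1) = 0, arm 1 + 0 = 1
asked cell (row1, arm) = 1

row1: w_G1=1 w_G3=1 w_R=1
row2: w_G1=79/23 w_G3=-1 w_R=0
total: w_G1=102/23 w_G3=0 w_R=1
asked value: 1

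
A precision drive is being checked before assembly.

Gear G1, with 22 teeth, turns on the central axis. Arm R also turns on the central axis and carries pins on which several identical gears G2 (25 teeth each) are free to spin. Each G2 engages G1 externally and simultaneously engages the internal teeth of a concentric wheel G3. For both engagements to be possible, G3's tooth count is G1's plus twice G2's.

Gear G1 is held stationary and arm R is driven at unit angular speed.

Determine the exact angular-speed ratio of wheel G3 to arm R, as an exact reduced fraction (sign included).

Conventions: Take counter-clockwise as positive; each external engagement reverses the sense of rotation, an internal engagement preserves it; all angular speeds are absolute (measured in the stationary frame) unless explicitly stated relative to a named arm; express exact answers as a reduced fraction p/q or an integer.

topology: planetary set — G1 22T / G2 25T / G3 72T, arm = carrier (Willis)
ring teeth: 22 + 2·25 = 72
22(ω_sun−ω_arm) = −72(ω_ring−ω_arm),  ω_sun = 0, ω_arm = 1
ω_ring = 1 − (22/72)(0−1) = 47/36
ω_out/ω_in = 47/36

47/36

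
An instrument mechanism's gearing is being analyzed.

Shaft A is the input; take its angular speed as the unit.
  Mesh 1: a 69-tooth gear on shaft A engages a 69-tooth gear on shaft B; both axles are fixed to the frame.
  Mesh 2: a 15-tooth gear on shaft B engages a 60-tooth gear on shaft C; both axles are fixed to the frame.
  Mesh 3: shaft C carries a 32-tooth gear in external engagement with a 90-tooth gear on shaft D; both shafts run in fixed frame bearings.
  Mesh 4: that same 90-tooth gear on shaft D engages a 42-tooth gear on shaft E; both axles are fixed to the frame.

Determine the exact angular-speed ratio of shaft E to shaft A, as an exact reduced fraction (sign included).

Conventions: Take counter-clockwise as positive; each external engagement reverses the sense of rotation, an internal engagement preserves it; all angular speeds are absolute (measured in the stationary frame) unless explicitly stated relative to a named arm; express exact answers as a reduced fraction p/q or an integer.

class = fixed-axis compound train [4 meshes; 4 ratios multiply, 4 sense flips]
mesh 1 [69T→69T]: running ratio 1, sense −
mesh 2 [15T→60T]: running ratio 1/4, sense +
mesh 3 [32T→90T]: running ratio 4/45, sense −
mesh 4 [90T→42T]: running ratio 4/21, sense +
ω_out/ω_in = 4/21

4/21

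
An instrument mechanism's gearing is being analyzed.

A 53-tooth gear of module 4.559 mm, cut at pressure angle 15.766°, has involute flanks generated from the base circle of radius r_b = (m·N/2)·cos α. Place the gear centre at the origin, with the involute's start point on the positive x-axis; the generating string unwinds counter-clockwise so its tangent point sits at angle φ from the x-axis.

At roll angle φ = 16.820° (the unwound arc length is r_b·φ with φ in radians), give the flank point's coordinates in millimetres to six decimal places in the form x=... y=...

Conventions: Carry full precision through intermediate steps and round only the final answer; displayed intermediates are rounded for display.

recognized (one wheel, involute flank): single-mesh tooth geometry, m = 4.559, N = 53
pitch radius r_p = m·N/2 = 4.559·53/2 = 120.813500
base radius r_b = r_p·cos α = 120.813500·cos 15.766° = 116.268423
roll angle φ = 16.820° = 0.29356438 rad
x = r_b·(cos φ + φ·sin φ) = 121.171007
y = r_b·(sin φ − φ·cos φ) = 0.972083

x=121.171007 y=0.972083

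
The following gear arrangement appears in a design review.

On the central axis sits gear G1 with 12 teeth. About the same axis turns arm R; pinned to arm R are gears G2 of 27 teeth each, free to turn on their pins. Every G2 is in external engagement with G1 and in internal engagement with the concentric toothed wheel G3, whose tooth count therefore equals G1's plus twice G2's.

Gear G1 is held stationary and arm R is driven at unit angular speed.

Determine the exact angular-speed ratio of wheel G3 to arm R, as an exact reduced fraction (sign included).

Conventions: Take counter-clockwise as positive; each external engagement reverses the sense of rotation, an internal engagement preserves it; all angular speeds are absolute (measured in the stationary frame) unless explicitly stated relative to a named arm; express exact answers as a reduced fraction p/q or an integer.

planetary set (12T centre, 27T on arm, 66T internal) — Willis relation
ring teeth: 12 + 2·27 = 66
12(ω_sun−ω_arm) = −66(ω_ring−ω_arm),  ω_sun = 0, ω_arm = 1
ω_ring = 1 − (12/66)(0−1) = 13/11
ω_out/ω_in = 13/11

13/11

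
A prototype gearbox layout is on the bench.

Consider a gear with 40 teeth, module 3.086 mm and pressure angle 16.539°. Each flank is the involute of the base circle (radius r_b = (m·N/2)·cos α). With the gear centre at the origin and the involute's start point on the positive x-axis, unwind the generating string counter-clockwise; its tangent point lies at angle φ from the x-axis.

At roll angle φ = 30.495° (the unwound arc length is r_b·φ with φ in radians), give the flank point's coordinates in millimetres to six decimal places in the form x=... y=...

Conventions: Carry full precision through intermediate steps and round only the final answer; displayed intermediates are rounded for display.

x=66.962453 y=2.890142

single-mesh involute tooth geometry (40T wheel at module 3.086)
pitch radius r_p = m·N/2 = 3.086·40/2 = 61.720000
base radius r_b = r_p·cos α = 61.720000·cos 16.539° = 59.166408
roll angle φ = 30.495° = 0.53223816 rad
x = r_b·(cos φ + φ·sin φ) = 66.962453
y = r_b·(sin φ − φ·cos φ) = 2.890142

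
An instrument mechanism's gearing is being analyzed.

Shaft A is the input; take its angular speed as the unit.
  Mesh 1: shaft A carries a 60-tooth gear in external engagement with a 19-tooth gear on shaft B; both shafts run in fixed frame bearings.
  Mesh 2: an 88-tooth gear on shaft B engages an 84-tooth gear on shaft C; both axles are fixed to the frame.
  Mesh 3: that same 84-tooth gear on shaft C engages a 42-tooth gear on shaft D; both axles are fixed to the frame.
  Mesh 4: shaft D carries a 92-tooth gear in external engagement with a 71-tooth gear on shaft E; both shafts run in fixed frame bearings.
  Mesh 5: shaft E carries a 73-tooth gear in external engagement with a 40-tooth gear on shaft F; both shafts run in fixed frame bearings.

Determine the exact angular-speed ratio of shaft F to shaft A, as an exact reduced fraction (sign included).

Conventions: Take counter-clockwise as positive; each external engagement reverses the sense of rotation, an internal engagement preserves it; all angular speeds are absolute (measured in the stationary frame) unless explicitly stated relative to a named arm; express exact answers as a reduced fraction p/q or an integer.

-147752/9443

class = fixed-axis compound train [5 meshes; 5 ratios multiply, 5 sense flips]
mesh 1 [60T→19T]: running ratio 60/19, sense −
mesh 2 [88T→84T]: running ratio 440/133, sense +
mesh 3 [84T→42T]: running ratio 880/133, sense −
mesh 4 [92T→71T]: running ratio 80960/9443, sense +
mesh 5 [73T→40T]: running ratio 147752/9443, sense −
ω_out/ω_in = -147752/9443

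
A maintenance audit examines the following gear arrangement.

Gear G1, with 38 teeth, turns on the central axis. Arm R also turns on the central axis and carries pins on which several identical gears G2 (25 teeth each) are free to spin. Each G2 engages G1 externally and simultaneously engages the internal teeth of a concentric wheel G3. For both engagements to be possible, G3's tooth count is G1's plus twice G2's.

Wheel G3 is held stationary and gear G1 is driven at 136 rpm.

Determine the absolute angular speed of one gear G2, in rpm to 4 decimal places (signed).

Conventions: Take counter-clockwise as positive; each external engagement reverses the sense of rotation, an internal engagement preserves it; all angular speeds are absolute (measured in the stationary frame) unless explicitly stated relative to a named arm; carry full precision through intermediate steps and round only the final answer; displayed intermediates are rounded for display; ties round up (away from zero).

-103.3600 rpm

planetary set (38T centre, 25T on arm, 88T internal) — Willis relation
normalise by the input: solve with ω_sun = 1, then scale by 136 rpm
ring teeth: 38 + 2·25 = 88
38(ω_sun−ω_arm) = −88(ω_ring−ω_arm),  ω_ring = 0, ω_sun = 1
38(1−ω_arm) = −88(0−ω_arm)  ⇒  126·ω_arm = 38  ⇒  ω_arm = 19/63
sun–planet mesh: 38·(1−19/63) = −25·(ω_p−ω_arm)  ⇒  ω_p−ω_arm = -1672/1575
ω_p = 19/63 − 1672/1575 = -19/25
scale: ω_p = -19/25 × 136 rpm = -103.3600 rpm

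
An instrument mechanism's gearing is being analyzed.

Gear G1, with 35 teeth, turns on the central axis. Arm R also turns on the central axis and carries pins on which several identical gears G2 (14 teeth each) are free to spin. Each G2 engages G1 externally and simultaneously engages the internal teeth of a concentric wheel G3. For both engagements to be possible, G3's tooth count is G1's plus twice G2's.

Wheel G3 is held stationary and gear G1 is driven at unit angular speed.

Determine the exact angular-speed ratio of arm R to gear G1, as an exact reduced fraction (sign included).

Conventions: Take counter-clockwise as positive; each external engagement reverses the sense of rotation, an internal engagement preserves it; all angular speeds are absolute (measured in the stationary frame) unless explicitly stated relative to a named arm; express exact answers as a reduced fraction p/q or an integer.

class = planetary set [G3 = 35+2·14 = 63; Willis about the carrier]
ring teeth: 35 + 2·14 = 63
35(ω_sun−ω_arm) = −63(ω_ring−ω_arm),  ω_ring = 0, ω_sun = 1
35(1−ω_arm) = −63(0−ω_arm)  ⇒  98·ω_arm = 35  ⇒  ω_arm = 5/14
ω_out/ω_in = 5/14

5/14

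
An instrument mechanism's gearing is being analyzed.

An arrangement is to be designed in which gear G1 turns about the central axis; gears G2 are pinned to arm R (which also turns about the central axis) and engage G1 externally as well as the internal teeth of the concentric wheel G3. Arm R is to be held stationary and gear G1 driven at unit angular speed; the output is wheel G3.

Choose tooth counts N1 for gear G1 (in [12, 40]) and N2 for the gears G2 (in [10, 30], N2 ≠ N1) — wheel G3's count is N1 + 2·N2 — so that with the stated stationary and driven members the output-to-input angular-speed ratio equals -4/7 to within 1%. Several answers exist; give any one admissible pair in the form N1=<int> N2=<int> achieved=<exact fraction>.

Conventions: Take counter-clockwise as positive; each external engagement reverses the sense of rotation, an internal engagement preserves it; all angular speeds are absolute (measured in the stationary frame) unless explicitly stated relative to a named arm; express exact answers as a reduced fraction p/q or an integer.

N1=32 N2=12 achieved=-4/7

class = planetary set [ratio -4/7 wanted; Willis about the carrier]
Willis with ω_arm = 0: ω_ring/ω_sun = −N1/N3; set equal to -4/7  ⇒  N3/N1 = −1/(-4/7) = 7/4
N3 = N1 + 2·N2  ⇒  N2/N1 = (N3/N1 − 1)/2 = (7/4 − 1)/2 = 3/8
smallest multiple with N1 ≥ 12 and N2 ≥ 10: k = 4  ⇒  N1 = 4·8 = 32, N2 = 4·3 = 12 (N1 ≤ 40, N2 ≤ 30, N2 ≠ N1 ✓), N3 = 32 + 2·12 = 56
check: −N1/N3 with N1 = 32, N3 = 56 gives -4/7; |achieved − target| = 0 ≤ 1/175 ✓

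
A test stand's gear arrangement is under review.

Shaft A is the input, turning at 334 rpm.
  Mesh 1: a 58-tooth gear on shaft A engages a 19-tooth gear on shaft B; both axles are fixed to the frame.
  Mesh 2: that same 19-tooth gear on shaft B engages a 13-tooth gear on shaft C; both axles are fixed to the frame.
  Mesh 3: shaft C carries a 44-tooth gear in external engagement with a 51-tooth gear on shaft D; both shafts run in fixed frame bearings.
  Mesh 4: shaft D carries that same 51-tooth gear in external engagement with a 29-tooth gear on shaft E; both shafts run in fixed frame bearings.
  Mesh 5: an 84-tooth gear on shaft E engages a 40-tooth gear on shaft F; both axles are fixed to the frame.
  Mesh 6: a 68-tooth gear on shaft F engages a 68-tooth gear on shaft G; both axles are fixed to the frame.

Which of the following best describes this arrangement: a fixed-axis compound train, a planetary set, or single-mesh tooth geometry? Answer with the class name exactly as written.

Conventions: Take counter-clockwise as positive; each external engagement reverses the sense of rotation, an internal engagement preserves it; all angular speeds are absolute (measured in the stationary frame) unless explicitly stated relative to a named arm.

fixed-axis compound train

topology: fixed-axis compound train — 6 meshes, A→G
classification: fixed-axis compound train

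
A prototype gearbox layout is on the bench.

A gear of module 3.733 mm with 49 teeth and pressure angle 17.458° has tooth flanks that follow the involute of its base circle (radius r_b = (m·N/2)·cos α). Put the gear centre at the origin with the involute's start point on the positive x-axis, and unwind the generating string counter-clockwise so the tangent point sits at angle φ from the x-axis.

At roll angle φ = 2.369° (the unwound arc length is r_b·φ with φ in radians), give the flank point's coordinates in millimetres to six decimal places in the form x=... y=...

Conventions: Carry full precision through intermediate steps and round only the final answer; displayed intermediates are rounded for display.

x=87.320202 y=0.002055

topology: single-mesh involute geometry — m = 3.733, N = 49
pitch radius r_p = m·N/2 = 3.733·49/2 = 91.458500
base radius r_b = r_p·cos α = 91.458500·cos 17.458° = 87.245658
roll angle φ = 2.369° = 0.04134685 rad
x = r_b·(cos φ + φ·sin φ) = 87.320202
y = r_b·(sin φ − φ·cos φ) = 0.002055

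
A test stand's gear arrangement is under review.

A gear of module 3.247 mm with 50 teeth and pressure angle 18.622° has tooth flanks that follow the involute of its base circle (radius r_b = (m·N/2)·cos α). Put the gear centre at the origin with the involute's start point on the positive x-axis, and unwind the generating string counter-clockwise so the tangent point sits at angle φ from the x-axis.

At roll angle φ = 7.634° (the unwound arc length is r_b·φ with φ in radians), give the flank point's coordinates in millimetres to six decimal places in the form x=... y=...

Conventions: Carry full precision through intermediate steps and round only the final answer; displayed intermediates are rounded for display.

x=77.604932 y=0.060543

class = single-mesh tooth geometry [base-circle involute, m = 3.247, 50T]
pitch radius r_p = m·N/2 = 3.247·50/2 = 81.175000
base radius r_b = r_p·cos α = 81.175000·cos 18.622° = 76.925153
roll angle φ = 7.634° = 0.13323844 rad
x = r_b·(cos φ + φ·sin φ) = 77.604932
y = r_b·(sin φ − φ·cos φ) = 0.060543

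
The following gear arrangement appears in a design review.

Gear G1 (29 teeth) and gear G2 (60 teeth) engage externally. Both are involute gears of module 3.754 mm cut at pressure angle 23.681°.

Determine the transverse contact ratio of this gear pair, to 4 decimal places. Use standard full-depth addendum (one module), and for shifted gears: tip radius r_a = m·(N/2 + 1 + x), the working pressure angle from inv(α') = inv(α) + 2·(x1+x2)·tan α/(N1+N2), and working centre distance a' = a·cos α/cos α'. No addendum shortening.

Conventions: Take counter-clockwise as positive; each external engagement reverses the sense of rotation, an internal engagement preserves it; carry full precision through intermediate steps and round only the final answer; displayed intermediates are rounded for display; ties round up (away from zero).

1.5574

recognized (one external pair, fixed centres): single-mesh tooth geometry, m = 3.754, N1 = 29, N2 = 60
base radii: r_b1 = 49.849515, r_b2 = 103.136927
tip radii: r_a1 = 58.187000, r_a2 = 116.374000
no profile shift: α' = α, a' = a
action lengths: √(r_a1²−r_b1²) = 30.012545, √(r_a2²−r_b2²) = 53.904380
base pitch p_b = π·m·cos α = 10.800474
CR = (30.012545 + 53.904380 − 167.053000·sin 23.68100°)/10.800474 = 1.557438
contact ratio ≈ 1.5574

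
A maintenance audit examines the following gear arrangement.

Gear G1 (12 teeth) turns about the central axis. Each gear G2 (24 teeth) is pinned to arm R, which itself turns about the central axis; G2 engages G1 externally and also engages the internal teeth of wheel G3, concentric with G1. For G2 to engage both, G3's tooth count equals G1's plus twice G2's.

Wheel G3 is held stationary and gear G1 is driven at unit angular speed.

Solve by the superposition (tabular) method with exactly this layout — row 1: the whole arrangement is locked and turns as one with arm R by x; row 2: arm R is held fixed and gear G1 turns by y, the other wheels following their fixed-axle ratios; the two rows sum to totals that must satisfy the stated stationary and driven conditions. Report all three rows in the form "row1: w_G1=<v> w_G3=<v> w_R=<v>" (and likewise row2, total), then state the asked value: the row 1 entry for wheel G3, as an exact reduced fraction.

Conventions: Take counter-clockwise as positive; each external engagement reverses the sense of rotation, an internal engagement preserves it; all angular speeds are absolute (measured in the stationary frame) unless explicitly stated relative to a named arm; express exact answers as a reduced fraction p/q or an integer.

recognized (axles ride arm R): planetary set, 12/24/60 teeth
row 1 — lock + rotate with arm: ω_sun = ω_ring = ω_arm = x
row 2 (arm held, sun turns y): ω_ring = −(12/60)·y, ω_arm = 0
boundary: total ω_ring = x − (12/60)·y = 0 and total ω_sun = x + y = 1  ⇒  y = 5/6, x = 1/6
row 2 ring = −(12/60)·5/6 = -1/6
totals (row 1 + row 2): sun 1/6 + 5/6 = 1, ring 1/6 + (-1/6) = 0, arm 1/6 + 0 = 1/6
asked cell (row1, ring) = 1/6

row1: w_G1=1/6 w_G3=1/6 w_R=1/6
row2: w_G1=5/6 w_G3=-1/6 w_R=0
total: w_G1=1 w_G3=0 w_R=1/6
asked value: 1/6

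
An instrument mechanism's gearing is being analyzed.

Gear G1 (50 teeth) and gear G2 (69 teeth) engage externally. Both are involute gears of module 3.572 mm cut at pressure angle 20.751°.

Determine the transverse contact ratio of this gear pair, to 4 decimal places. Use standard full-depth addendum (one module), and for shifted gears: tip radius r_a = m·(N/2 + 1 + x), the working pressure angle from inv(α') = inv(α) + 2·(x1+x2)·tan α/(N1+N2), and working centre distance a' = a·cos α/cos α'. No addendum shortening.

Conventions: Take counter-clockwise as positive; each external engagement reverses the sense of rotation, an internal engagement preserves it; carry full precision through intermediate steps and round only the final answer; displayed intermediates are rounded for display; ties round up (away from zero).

1.7392

single-mesh involute tooth geometry (50T engaging 69T at module 3.572)
base radii: r_b1 = 83.507022, r_b2 = 115.239690
tip radii: r_a1 = 92.872000, r_a2 = 126.806000
no profile shift: α' = α, a' = a
action lengths: √(r_a1²−r_b1²) = 40.642166, √(r_a2²−r_b2²) = 52.911014
base pitch p_b = π·m·cos α = 10.493802
CR = (40.642166 + 52.911014 − 212.534000·sin 20.75100°)/10.493802 = 1.739200
contact ratio ≈ 1.7392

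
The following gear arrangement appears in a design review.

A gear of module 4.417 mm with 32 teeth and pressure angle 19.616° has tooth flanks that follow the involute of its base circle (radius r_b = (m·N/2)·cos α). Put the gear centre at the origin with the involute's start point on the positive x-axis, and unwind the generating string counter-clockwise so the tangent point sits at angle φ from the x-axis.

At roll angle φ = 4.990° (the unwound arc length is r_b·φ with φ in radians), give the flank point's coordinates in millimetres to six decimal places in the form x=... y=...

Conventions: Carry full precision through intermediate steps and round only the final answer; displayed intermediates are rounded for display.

recognized (one wheel, involute flank): single-mesh tooth geometry, m = 4.417, N = 32
pitch radius r_p = m·N/2 = 4.417·32/2 = 70.672000
base radius r_b = r_p·cos α = 70.672000·cos 19.616° = 66.570461
roll angle φ = 4.990° = 0.08709193 rad
x = r_b·(cos φ + φ·sin φ) = 66.822452
y = r_b·(sin φ − φ·cos φ) = 0.014648

x=66.822452 y=0.014648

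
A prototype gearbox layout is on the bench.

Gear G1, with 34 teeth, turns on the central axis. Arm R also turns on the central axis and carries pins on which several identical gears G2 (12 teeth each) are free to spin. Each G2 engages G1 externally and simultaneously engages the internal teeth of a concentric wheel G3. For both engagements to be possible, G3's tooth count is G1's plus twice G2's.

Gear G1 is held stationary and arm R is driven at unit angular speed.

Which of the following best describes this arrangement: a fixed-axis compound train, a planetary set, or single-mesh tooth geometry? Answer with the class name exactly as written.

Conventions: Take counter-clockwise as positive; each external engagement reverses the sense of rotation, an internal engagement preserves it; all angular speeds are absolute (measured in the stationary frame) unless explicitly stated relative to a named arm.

class = planetary set [G3 = 34+2·12 = 58; Willis about the carrier]
classification: planetary set

planetary set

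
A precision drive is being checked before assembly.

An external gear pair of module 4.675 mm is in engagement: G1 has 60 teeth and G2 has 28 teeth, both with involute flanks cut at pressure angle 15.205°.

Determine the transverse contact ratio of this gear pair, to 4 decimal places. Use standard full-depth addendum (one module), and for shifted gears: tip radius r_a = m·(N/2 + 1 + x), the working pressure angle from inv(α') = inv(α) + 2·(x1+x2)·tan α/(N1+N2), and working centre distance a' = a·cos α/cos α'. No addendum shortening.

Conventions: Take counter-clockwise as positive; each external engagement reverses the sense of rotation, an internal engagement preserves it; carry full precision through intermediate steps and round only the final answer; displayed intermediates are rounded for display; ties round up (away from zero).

class = single-mesh tooth geometry [involute pair 60T × 28T, m = 4.675]
base radii: r_b1 = 135.340354, r_b2 = 63.158832
tip radii: r_a1 = 144.925000, r_a2 = 70.125000
no profile shift: α' = α, a' = a
action lengths: √(r_a1²−r_b1²) = 51.828990, √(r_a2²−r_b2²) = 30.470930
base pitch p_b = π·m·cos α = 14.172809
CR = (51.828990 + 30.470930 − 205.700000·sin 15.20500°)/14.172809 = 2.000329
contact ratio ≈ 2.0003

2.0003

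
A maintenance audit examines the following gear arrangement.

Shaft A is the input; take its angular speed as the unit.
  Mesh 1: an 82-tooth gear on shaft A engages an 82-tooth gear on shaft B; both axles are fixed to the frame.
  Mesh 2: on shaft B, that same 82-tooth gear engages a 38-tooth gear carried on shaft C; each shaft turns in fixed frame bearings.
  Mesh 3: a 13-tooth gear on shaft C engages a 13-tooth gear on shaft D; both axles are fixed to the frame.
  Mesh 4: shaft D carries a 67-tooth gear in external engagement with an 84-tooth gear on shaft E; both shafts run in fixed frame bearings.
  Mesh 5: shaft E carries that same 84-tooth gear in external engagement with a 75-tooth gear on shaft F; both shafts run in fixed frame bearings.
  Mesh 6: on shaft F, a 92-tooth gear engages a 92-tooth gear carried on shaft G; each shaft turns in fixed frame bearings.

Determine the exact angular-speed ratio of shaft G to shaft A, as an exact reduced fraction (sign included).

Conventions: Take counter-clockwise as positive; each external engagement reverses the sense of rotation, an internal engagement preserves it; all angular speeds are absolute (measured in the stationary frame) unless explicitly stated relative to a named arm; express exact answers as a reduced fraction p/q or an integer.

2747/1425

class = fixed-axis compound train [6 meshes; 6 ratios multiply, 6 sense flips]
mesh 1 [82T→82T]: running ratio 1, sense −
mesh 2 [82T→38T]: running ratio 41/19, sense +
mesh 3 [13T→13T]: running ratio 41/19, sense −
mesh 4 [67T→84T]: running ratio 2747/1596, sense +
mesh 5 [84T→75T]: running ratio 2747/1425, sense −
mesh 6 [92T→92T]: running ratio 2747/1425, sense +
ω_out/ω_in = 2747/1425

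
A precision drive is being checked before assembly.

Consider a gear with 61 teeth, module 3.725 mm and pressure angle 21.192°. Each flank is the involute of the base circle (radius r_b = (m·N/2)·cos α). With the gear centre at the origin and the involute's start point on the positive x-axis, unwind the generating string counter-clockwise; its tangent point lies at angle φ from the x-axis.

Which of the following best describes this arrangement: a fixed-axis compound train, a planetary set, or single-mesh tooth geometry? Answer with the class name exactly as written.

single-mesh tooth geometry

topology: single-mesh involute geometry — m = 3.725, N = 61
classification: single-mesh tooth geometry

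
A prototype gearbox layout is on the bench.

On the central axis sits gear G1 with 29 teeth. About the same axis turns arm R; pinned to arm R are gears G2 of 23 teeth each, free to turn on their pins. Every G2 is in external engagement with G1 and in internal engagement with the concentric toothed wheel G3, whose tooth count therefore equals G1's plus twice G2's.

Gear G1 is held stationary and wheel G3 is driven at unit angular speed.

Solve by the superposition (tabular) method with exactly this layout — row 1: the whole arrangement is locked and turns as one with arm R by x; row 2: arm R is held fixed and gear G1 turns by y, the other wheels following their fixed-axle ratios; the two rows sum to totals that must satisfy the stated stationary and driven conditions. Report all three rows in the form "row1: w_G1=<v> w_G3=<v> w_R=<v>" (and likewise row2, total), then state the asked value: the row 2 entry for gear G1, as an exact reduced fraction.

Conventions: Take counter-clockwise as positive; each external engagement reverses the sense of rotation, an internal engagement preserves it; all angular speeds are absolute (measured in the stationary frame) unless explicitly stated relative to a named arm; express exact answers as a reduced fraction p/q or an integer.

class = planetary set [G3 = 29+2·23 = 75; Willis about the carrier]
row 1 (train locked, turned with arm): all members turn x
row 2 (arm held, sun turns y): ω_ring = −(29/75)·y, ω_arm = 0
boundary: total ω_sun = x + y = 0 and total ω_ring = x − (29/75)·y = 1  ⇒  y = -75/104, x = 75/104
row 2 ring = −(29/75)·(-75/104) = 29/104
totals (row 1 + row 2): sun 75/104 + (-75/104) = 0, ring 75/104 + 29/104 = 1, arm 75/104 + 0 = 75/104
asked cell (row2, sun) = -75/104

row1: w_G1=75/104 w_G3=75/104 w_R=75/104
row2: w_G1=-75/104 w_G3=29/104 w_R=0
total: w_G1=0 w_G3=1 w_R=75/104
asked value: -75/104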